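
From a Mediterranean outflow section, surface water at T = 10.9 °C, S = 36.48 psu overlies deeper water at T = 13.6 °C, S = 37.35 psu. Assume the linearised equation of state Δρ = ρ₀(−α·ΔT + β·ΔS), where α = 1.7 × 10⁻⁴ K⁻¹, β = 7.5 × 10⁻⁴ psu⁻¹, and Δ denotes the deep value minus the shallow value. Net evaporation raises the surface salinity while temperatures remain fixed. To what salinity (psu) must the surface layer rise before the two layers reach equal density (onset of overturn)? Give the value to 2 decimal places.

Neutral buoyancy requires −α(T_deep − T_surf) + β(S_deep − S_surf′) = 0.
S_surf′ = S_deep − (α/β)·ΔT = 37.35 − (1.7 × 10⁻⁴/7.5 × 10⁻⁴)·(+2.7) = 36.7380 psu.
Increase required: 36.7380 − 36.48 = 0.2580 psu.

36.74 psu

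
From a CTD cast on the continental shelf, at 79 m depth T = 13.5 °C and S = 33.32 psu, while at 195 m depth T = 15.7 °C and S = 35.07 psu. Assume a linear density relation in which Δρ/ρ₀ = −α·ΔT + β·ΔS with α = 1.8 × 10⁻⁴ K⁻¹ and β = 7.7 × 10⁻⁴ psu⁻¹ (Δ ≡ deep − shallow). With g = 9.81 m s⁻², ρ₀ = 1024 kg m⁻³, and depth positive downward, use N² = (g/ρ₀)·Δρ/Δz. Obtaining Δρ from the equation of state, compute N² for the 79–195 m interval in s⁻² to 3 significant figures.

8.05 × 10⁻⁵ s⁻²

ΔT = +2.2 K, ΔS = +1.75 psu (deep − shallow).
Δρ/ρ₀ = −αΔT + βΔS = -3.96 × 10⁻⁴ + 1.3475 × 10⁻³ = 9.515 × 10⁻⁴, so Δρ ≈ 0.9743 kg m⁻³.
N² = (g/ρ₀)·Δρ/Δz = g·(Δρ/ρ₀)/Δz = 9.81 × 9.515 × 10⁻⁴ / 116 = 8.0467 × 10⁻⁵ s⁻² ≈ 8.05 × 10⁻⁵ s⁻².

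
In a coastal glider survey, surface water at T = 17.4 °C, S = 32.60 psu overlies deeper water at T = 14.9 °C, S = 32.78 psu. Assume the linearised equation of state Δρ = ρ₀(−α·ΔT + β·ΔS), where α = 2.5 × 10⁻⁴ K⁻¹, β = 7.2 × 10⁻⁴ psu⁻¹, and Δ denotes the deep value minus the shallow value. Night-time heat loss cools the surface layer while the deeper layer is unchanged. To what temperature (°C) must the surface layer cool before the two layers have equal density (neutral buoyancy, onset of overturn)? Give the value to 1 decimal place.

Neutral buoyancy requires Δρ = 0, i.e. −α(T_deep − T_surf′) + β(S_deep − S_surf) = 0.
T_surf′ = T_deep − (β/α)·ΔS = 14.9 − (7.2 × 10⁻⁴/2.5 × 10⁻⁴)·(+0.18) = 14.382 °C.
Cooling required: 17.4 − (14.382) = 3.018 °C.

14.4 °C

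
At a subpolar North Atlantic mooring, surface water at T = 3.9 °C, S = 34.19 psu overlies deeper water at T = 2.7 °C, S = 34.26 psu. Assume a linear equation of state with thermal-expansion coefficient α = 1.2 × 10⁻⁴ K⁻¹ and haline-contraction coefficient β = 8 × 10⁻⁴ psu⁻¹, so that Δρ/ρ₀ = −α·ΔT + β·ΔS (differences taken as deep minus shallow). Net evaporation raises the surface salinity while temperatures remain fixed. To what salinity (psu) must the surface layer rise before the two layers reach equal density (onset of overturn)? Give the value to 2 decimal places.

Neutral buoyancy requires −α(T_deep − T_surf) + β(S_deep − S_surf′) = 0.
S_surf′ = S_deep − (α/β)·ΔT = 34.26 − (1.2 × 10⁻⁴/8 × 10⁻⁴)·(-1.2) = 34.4400 psu.
Increase required: 34.4400 − 34.19 = 0.2500 psu.

34.44 psu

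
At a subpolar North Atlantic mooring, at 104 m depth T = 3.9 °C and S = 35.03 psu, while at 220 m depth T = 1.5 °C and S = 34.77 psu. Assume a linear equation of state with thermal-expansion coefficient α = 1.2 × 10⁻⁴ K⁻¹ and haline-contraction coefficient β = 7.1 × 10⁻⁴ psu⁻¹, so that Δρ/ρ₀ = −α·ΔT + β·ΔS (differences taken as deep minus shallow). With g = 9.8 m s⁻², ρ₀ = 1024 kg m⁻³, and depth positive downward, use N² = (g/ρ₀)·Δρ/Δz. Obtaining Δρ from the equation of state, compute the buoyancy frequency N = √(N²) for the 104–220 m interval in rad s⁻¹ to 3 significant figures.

ΔT = -2.4 K, ΔS = -0.26 psu (deep − shallow).
Δρ/ρ₀ = −αΔT + βΔS = 2.88 × 10⁻⁴ − 1.846 × 10⁻⁴ = 1.034 × 10⁻⁴, so Δρ ≈ 0.1059 kg m⁻³.
N² = (g/ρ₀)·Δρ/Δz = g·(Δρ/ρ₀)/Δz = 9.8 × 1.034 × 10⁻⁴ / 116 = 8.7355 × 10⁻⁶ s⁻².
N = √(8.7355 × 10⁻⁶) = 2.9556 × 10⁻³ rad s⁻¹ ≈ 2.96 × 10⁻³ rad s⁻¹.

2.96 × 10⁻³ rad s⁻¹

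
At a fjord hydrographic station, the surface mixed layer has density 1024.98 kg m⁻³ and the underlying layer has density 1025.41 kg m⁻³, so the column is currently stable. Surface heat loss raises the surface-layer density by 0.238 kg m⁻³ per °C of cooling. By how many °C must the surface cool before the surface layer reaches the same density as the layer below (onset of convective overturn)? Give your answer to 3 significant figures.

1.81 °C

Density deficit of the surface layer: 1025.41 − 1024.98 = 0.43 kg m⁻³.
Required change = 0.43 / 0.238 = 1.81 °C.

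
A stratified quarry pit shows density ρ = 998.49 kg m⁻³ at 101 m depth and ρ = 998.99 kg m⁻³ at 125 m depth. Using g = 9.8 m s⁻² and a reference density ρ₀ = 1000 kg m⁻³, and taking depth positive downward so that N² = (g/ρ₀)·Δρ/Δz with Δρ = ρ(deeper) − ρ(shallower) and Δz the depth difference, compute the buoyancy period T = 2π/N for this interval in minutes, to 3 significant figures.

Δρ = 998.99 − 998.49 = 0.50 kg m⁻³ over Δz = 125 − 101 = 24 m.
N² = (9.8/1000) × (0.50/24) = 2.0417 × 10⁻⁴ s⁻².
N = √(2.0417 × 10⁻⁴) = 0.014289 rad s⁻¹, so T = 2π/N = 439.72 s = 7.3287 min ≈ 7.33 min.

7.33 min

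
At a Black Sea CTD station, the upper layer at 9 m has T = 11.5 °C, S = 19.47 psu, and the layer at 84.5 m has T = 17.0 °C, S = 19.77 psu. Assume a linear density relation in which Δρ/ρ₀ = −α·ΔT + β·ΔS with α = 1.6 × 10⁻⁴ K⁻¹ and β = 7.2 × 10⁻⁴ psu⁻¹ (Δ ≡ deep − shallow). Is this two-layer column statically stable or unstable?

unstable

ΔT = 17.0 − 11.5 = +5.5 K and ΔS = 19.77 − 19.47 = +0.30 psu (deep − shallow).
−αΔT = -8.80 × 10⁻⁴; βΔS = 2.16 × 10⁻⁴; sum Δρ/ρ₀ = -6.64 × 10⁻⁴.
Δρ/ρ₀ < 0, so Δρ < 0: deeper water is lighter → statically unstable; the column would overturn.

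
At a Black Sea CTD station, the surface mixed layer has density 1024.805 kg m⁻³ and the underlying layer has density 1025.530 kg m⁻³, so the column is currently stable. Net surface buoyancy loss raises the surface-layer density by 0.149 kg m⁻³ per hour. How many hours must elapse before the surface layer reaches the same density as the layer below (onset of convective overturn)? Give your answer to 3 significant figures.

4.87 hours

Density deficit of the surface layer: 1025.530 − 1024.805 = 0.725 kg m⁻³.
Required change = 0.725 / 0.149 = 4.87 hours.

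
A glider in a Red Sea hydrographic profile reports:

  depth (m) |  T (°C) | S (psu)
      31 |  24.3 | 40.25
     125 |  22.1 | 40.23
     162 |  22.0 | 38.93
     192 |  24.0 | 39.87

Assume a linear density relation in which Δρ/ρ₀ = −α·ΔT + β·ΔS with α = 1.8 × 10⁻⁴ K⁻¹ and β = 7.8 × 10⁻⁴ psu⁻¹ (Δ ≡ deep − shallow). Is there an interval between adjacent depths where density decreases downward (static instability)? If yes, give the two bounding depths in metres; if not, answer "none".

125–162 m

Evaluate Δρ/ρ₀ = −αΔT + βΔS across each adjacent pair:
  31–125 m: −αΔT+βΔS = −(1.8 × 10⁻⁴)(-2.2)+(7.8 × 10⁻⁴)(-0.02) = 3.8 × 10⁻⁴ → stable
  125–162 m: −αΔT+βΔS = −(1.8 × 10⁻⁴)(-0.1)+(7.8 × 10⁻⁴)(-1.30) = -1.0 × 10⁻³ → UNSTABLE
  162–192 m: −αΔT+βΔS = −(1.8 × 10⁻⁴)(+2.0)+(7.8 × 10⁻⁴)(+0.94) = 3.7 × 10⁻⁴ → stable
The 125–162 m interval has Δρ < 0: lighter water underlies denser water.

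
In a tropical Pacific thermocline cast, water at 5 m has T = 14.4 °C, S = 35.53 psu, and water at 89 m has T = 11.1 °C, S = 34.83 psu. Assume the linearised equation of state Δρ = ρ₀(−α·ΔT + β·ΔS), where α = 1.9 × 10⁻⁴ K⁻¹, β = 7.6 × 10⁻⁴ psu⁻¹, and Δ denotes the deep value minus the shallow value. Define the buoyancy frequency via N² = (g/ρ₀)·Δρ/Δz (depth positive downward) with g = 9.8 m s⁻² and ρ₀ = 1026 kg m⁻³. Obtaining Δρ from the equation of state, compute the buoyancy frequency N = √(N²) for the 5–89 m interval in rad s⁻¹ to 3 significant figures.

ΔT = -3.3 K, ΔS = -0.70 psu (deep − shallow).
Δρ/ρ₀ = −αΔT + βΔS = 6.27 × 10⁻⁴ − 5.32 × 10⁻⁴ = 9.50 × 10⁻⁵, so Δρ ≈ 0.09747 kg m⁻³.
N² = (g/ρ₀)·Δρ/Δz = g·(Δρ/ρ₀)/Δz = 9.8 × 9.50 × 10⁻⁵ / 84 = 1.1083 × 10⁻⁵ s⁻².
N = √(1.1083 × 10⁻⁵) = 3.3291 × 10⁻³ rad s⁻¹ ≈ 3.33 × 10⁻³ rad s⁻¹.

3.33 × 10⁻³ rad s⁻¹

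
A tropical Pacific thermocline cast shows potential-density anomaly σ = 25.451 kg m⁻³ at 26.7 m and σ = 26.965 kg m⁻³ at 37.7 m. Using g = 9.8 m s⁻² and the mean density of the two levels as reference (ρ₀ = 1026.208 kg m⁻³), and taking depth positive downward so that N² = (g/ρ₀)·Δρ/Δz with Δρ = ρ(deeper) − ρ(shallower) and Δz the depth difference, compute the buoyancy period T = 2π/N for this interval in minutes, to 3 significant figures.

2.89 min

Δρ = 1026.965 − 1025.451 = 1.514 kg m⁻³ over Δz = 37.7 − 26.7 = 11 m.
N² = (9.8/1026.208) × (1.514/11) = 1.3144 × 10⁻³ s⁻².
N = √(1.3144 × 10⁻³) = 0.036255 rad s⁻¹, so T = 2π/N = 173.31 s = 2.8885 min ≈ 2.89 min.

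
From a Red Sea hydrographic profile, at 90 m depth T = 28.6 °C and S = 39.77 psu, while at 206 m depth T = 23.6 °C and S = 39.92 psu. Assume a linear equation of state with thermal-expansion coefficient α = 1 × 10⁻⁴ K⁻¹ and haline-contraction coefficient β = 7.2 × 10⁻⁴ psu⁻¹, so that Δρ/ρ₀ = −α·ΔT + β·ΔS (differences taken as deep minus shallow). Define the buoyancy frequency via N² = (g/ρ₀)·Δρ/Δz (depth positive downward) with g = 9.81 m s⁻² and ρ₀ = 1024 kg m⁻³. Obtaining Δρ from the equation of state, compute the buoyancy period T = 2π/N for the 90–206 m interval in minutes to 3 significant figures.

ΔT = -5.0 K, ΔS = +0.15 psu (deep − shallow).
Δρ/ρ₀ = −αΔT + βΔS = 5.00 × 10⁻⁴ + 1.08 × 10⁻⁴ = 6.08 × 10⁻⁴, so Δρ ≈ 0.6226 kg m⁻³.
N² = (g/ρ₀)·Δρ/Δz = g·(Δρ/ρ₀)/Δz = 9.81 × 6.08 × 10⁻⁴ / 116 = 5.1418 × 10⁻⁵ s⁻².
N = √(5.1418 × 10⁻⁵) = 7.1706 × 10⁻³ rad s⁻¹ → T = 2π/N = 876.24 s = 14.604 min ≈ 14.6 min.

14.6 min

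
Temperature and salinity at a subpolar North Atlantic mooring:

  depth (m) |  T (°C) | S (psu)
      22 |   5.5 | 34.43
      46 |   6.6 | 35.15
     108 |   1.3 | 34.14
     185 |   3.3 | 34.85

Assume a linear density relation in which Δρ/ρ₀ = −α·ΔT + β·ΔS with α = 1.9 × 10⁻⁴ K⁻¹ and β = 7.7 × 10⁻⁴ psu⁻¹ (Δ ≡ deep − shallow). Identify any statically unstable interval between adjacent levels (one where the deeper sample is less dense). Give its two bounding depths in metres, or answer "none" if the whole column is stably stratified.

Evaluate Δρ/ρ₀ = −αΔT + βΔS across each adjacent pair:
  22–46 m: −αΔT+βΔS = −(1.9 × 10⁻⁴)(+1.1)+(7.7 × 10⁻⁴)(+0.72) = 3.5 × 10⁻⁴ → stable
  46–108 m: −αΔT+βΔS = −(1.9 × 10⁻⁴)(-5.3)+(7.7 × 10⁻⁴)(-1.01) = 2.3 × 10⁻⁴ → stable
  108–185 m: −αΔT+βΔS = −(1.9 × 10⁻⁴)(+2.0)+(7.7 × 10⁻⁴)(+0.71) = 1.7 × 10⁻⁴ → stable
Every interval has Δρ > 0: the column is stably stratified throughout.

none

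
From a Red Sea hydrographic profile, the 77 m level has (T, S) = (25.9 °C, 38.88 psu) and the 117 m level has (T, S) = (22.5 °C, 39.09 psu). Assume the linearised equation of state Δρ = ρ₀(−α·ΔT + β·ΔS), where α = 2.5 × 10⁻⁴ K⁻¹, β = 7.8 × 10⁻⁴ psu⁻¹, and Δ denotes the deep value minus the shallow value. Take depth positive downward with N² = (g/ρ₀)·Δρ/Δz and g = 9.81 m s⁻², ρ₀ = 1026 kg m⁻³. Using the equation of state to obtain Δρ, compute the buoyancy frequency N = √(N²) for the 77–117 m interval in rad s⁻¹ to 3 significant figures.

0.0158 rad s⁻¹

ΔT = -3.4 K, ΔS = +0.21 psu (deep − shallow).
Δρ/ρ₀ = −αΔT + βΔS = 8.50 × 10⁻⁴ + 1.638 × 10⁻⁴ = 1.0138 × 10⁻³, so Δρ ≈ 1.040 kg m⁻³.
N² = (g/ρ₀)·Δρ/Δz = g·(Δρ/ρ₀)/Δz = 9.81 × 1.0138 × 10⁻³ / 40 = 2.4863 × 10⁻⁴ s⁻².
N = √(2.4863 × 10⁻⁴) = 0.015768 rad s⁻¹ ≈ 0.0158 rad s⁻¹.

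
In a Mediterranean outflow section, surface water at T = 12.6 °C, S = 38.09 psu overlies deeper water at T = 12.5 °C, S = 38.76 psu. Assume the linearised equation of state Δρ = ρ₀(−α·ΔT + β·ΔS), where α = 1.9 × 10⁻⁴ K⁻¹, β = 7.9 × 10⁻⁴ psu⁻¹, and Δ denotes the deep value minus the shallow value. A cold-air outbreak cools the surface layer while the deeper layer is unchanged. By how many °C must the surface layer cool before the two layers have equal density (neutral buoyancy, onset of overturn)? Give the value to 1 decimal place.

Neutral buoyancy requires Δρ = 0, i.e. −α(T_deep − T_surf′) + β(S_deep − S_surf) = 0.
T_surf′ = T_deep − (β/α)·ΔS = 12.5 − (7.9 × 10⁻⁴/1.9 × 10⁻⁴)·(+0.67) = 9.714 °C.
Cooling required: 12.6 − (9.714) = 2.886 °C.

2.9 °C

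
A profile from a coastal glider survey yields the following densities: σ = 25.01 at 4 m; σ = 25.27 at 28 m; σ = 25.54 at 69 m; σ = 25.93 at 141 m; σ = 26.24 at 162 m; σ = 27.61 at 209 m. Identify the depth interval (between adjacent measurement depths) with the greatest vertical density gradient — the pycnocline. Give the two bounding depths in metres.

162–209 m

Compute the density gradient over each adjacent pair:
  4–28 m: Δρ/Δz = 0.26/24 = 0.011 kg m⁻⁴
  28–69 m: Δρ/Δz = 0.27/41 = 6.6 × 10⁻³ kg m⁻⁴
  69–141 m: Δρ/Δz = 0.39/72 = 5.4 × 10⁻³ kg m⁻⁴
  141–162 m: Δρ/Δz = 0.31/21 = 0.015 kg m⁻⁴
  162–209 m: Δρ/Δz = 1.37/47 = 0.029 kg m⁻⁴
The largest gradient is in the 162–209 m interval — the pycnocline.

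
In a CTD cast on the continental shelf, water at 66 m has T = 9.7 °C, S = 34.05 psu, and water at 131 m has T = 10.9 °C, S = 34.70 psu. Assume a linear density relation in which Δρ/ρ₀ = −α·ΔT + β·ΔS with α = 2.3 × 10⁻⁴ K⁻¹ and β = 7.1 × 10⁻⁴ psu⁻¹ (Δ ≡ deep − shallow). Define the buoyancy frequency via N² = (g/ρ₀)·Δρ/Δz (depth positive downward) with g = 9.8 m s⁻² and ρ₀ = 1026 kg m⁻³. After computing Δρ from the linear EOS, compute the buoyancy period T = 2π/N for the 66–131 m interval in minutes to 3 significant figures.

19.8 min

ΔT = +1.2 K, ΔS = +0.65 psu (deep − shallow).
Δρ/ρ₀ = −αΔT + βΔS = -2.76 × 10⁻⁴ + 4.615 × 10⁻⁴ = 1.855 × 10⁻⁴, so Δρ ≈ 0.1903 kg m⁻³.
N² = (g/ρ₀)·Δρ/Δz = g·(Δρ/ρ₀)/Δz = 9.8 × 1.855 × 10⁻⁴ / 65 = 2.7968 × 10⁻⁵ s⁻².
N = √(2.7968 × 10⁻⁵) = 5.2885 × 10⁻³ rad s⁻¹ → T = 2π/N = 1.1881 × 10³ s = 19.802 min ≈ 19.8 min.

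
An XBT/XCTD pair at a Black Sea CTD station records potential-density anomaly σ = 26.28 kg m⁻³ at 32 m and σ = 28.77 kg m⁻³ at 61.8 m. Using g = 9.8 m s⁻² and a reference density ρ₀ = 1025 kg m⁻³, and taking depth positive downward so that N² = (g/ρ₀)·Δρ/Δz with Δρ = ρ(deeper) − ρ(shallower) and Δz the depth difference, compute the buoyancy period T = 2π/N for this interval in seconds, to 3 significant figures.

Δρ = 1028.77 − 1026.28 = 2.49 kg m⁻³ over Δz = 61.8 − 32 = 29.8 m.
N² = (9.8/1025) × (2.49/29.8) = 7.9889 × 10⁻⁴ s⁻².
N = √(7.9889 × 10⁻⁴) = 0.028265 rad s⁻¹, so T = 2π/N = 222.30 s ≈ 222 s.

222 s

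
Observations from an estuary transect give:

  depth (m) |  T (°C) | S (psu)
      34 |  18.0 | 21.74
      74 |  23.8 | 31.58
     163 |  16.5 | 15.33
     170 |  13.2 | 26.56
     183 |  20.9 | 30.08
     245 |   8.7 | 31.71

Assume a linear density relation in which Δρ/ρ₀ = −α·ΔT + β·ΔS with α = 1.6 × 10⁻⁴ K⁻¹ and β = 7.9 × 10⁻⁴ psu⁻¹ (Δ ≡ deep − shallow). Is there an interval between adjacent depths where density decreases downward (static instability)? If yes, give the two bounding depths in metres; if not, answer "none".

74–163 m

Evaluate Δρ/ρ₀ = −αΔT + βΔS across each adjacent pair:
  34–74 m: −αΔT+βΔS = −(1.6 × 10⁻⁴)(+5.8)+(7.9 × 10⁻⁴)(+9.84) = 6.8 × 10⁻³ → stable
  74–163 m: −αΔT+βΔS = −(1.6 × 10⁻⁴)(-7.3)+(7.9 × 10⁻⁴)(-16.25) = -0.012 → UNSTABLE
  163–170 m: −αΔT+βΔS = −(1.6 × 10⁻⁴)(-3.3)+(7.9 × 10⁻⁴)(+11.23) = 9.4 × 10⁻³ → stable
  170–183 m: −αΔT+βΔS = −(1.6 × 10⁻⁴)(+7.7)+(7.9 × 10⁻⁴)(+3.52) = 1.5 × 10⁻³ → stable
  183–245 m: −αΔT+βΔS = −(1.6 × 10⁻⁴)(-12.2)+(7.9 × 10⁻⁴)(+1.63) = 3.2 × 10⁻³ → stable
The 74–163 m interval has Δρ < 0: lighter water underlies denser water.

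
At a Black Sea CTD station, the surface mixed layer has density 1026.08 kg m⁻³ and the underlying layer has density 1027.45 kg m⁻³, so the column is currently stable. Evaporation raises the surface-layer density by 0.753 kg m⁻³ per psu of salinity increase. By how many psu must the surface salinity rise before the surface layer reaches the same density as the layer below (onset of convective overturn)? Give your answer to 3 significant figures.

1.82 psu

Density deficit of the surface layer: 1027.45 − 1026.08 = 1.37 kg m⁻³.
Required change = 1.37 / 0.753 = 1.82 psu.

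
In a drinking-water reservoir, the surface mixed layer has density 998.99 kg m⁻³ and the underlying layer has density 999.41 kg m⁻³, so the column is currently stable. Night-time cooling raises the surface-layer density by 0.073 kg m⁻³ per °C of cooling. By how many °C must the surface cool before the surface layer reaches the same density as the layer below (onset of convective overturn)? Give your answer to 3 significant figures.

Density deficit of the surface layer: 999.41 − 998.99 = 0.42 kg m⁻³.
Required change = 0.42 / 0.073 = 5.75 °C.

5.75 °C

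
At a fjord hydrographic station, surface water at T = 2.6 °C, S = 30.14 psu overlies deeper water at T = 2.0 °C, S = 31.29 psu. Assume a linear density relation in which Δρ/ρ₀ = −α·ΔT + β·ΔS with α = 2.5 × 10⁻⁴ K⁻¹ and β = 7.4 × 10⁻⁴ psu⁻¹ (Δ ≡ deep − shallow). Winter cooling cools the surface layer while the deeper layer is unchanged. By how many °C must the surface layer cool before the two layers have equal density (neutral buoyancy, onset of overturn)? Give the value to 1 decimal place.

4.0 °C

Neutral buoyancy requires Δρ = 0, i.e. −α(T_deep − T_surf′) + β(S_deep − S_surf) = 0.
T_surf′ = T_deep − (β/α)·ΔS = 2.0 − (7.4 × 10⁻⁴/2.5 × 10⁻⁴)·(+1.15) = -1.404 °C.
Cooling required: 2.6 − (-1.404) = 4.004 °C.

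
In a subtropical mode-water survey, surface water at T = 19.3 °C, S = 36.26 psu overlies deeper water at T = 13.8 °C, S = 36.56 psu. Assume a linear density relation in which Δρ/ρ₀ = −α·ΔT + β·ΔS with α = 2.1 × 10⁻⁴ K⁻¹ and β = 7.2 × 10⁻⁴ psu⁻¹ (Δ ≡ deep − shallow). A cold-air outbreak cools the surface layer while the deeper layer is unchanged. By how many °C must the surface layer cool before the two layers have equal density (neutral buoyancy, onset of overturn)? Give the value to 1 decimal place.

6.5 °C

Neutral buoyancy requires Δρ = 0, i.e. −α(T_deep − T_surf′) + β(S_deep − S_surf) = 0.
T_surf′ = T_deep − (β/α)·ΔS = 13.8 − (7.2 × 10⁻⁴/2.1 × 10⁻⁴)·(+0.30) = 12.771 °C.
Cooling required: 19.3 − (12.771) = 6.529 °C.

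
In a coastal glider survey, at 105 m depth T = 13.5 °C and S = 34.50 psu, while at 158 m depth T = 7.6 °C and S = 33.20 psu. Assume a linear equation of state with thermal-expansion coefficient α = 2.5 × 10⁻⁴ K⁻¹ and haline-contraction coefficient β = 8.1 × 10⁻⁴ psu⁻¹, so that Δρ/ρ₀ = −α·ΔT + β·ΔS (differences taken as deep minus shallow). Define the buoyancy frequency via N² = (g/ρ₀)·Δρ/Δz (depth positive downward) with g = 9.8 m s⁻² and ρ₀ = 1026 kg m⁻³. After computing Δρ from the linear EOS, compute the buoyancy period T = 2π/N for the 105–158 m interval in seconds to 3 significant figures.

ΔT = -5.9 K, ΔS = -1.30 psu (deep − shallow).
Δρ/ρ₀ = −αΔT + βΔS = 1.475 × 10⁻³ − 1.053 × 10⁻³ = 4.22 × 10⁻⁴, so Δρ ≈ 0.4330 kg m⁻³.
N² = (g/ρ₀)·Δρ/Δz = g·(Δρ/ρ₀)/Δz = 9.8 × 4.22 × 10⁻⁴ / 53 = 7.8030 × 10⁻⁵ s⁻².
N = √(7.8030 × 10⁻⁵) = 8.8335 × 10⁻³ rad s⁻¹ → T = 2π/N = 711.29 s ≈ 711 s.

711 s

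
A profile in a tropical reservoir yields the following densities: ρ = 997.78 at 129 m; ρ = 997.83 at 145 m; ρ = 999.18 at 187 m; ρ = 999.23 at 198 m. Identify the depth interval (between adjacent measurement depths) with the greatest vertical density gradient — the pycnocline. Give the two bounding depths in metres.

Compute the density gradient over each adjacent pair:
  129–145 m: Δρ/Δz = 0.05/16 = 3.1 × 10⁻³ kg m⁻⁴
  145–187 m: Δρ/Δz = 1.35/42 = 0.032 kg m⁻⁴
  187–198 m: Δρ/Δz = 0.05/11 = 4.5 × 10⁻³ kg m⁻⁴
The largest gradient is in the 145–187 m interval — the pycnocline.

145–187 m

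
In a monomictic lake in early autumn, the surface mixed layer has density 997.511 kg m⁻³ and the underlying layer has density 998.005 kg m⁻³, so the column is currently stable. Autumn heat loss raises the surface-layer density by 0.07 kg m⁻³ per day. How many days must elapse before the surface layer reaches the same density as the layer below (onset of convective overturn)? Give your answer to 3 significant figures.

7.06 days

Density deficit of the surface layer: 998.005 − 997.511 = 0.494 kg m⁻³.
Required change = 0.494 / 0.07 = 7.06 days.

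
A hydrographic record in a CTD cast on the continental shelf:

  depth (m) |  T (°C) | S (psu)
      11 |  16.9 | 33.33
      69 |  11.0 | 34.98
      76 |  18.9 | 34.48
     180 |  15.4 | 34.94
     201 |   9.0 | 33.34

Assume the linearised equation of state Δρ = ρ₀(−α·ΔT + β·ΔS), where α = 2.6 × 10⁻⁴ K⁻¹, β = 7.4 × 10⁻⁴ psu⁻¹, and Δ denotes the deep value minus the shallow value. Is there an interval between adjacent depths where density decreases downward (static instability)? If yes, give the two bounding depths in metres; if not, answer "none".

69–76 m

Evaluate Δρ/ρ₀ = −αΔT + βΔS across each adjacent pair:
  11–69 m: −αΔT+βΔS = −(2.6 × 10⁻⁴)(-5.9)+(7.4 × 10⁻⁴)(+1.65) = 2.8 × 10⁻³ → stable
  69–76 m: −αΔT+βΔS = −(2.6 × 10⁻⁴)(+7.9)+(7.4 × 10⁻⁴)(-0.50) = -2.4 × 10⁻³ → UNSTABLE
  76–180 m: −αΔT+βΔS = −(2.6 × 10⁻⁴)(-3.5)+(7.4 × 10⁻⁴)(+0.46) = 1.3 × 10⁻³ → stable
  180–201 m: −αΔT+βΔS = −(2.6 × 10⁻⁴)(-6.4)+(7.4 × 10⁻⁴)(-1.60) = 4.8 × 10⁻⁴ → stable
The 69–76 m interval has Δρ < 0: lighter water underlies denser water.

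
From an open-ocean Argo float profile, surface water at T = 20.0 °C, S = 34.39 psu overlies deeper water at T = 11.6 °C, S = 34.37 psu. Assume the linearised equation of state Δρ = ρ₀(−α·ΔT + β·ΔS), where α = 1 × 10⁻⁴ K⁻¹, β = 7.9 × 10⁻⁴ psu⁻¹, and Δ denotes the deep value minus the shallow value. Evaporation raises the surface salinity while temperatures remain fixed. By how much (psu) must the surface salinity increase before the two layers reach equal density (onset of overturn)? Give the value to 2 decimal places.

Neutral buoyancy requires −α(T_deep − T_surf) + β(S_deep − S_surf′) = 0.
S_surf′ = S_deep − (α/β)·ΔT = 34.37 − (1 × 10⁻⁴/7.9 × 10⁻⁴)·(-8.4) = 35.4333 psu.
Increase required: 35.4333 − 34.39 = 1.0433 psu.

1.04 psu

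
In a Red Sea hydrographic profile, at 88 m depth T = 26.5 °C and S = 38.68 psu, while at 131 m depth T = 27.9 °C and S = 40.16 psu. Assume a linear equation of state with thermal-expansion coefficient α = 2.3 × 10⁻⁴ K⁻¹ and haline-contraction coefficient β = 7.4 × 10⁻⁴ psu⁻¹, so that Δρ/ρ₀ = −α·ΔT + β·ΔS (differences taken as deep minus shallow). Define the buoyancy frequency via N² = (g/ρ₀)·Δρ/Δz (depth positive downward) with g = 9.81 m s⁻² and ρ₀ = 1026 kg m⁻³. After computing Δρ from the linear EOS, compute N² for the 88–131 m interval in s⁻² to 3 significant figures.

ΔT = +1.4 K, ΔS = +1.48 psu (deep − shallow).
Δρ/ρ₀ = −αΔT + βΔS = -3.22 × 10⁻⁴ + 1.0952 × 10⁻³ = 7.732 × 10⁻⁴, so Δρ ≈ 0.7933 kg m⁻³.
N² = (g/ρ₀)·Δρ/Δz = g·(Δρ/ρ₀)/Δz = 9.81 × 7.732 × 10⁻⁴ / 43 = 1.7640 × 10⁻⁴ s⁻² ≈ 1.76 × 10⁻⁴ s⁻².

1.76 × 10⁻⁴ s⁻²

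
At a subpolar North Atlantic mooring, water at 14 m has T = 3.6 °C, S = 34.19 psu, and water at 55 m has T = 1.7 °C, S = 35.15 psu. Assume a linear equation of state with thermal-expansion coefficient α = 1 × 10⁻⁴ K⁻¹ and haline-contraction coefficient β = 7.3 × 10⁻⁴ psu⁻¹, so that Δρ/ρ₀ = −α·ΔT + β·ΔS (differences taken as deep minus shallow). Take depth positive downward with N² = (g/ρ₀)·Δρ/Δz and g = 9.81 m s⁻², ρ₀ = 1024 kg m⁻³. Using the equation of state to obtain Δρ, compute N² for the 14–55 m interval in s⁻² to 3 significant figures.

2.13 × 10⁻⁴ s⁻²

ΔT = -1.9 K, ΔS = +0.96 psu (deep − shallow).
Δρ/ρ₀ = −αΔT + βΔS = 1.90 × 10⁻⁴ + 7.008 × 10⁻⁴ = 8.908 × 10⁻⁴, so Δρ ≈ 0.9122 kg m⁻³.
N² = (g/ρ₀)·Δρ/Δz = g·(Δρ/ρ₀)/Δz = 9.81 × 8.908 × 10⁻⁴ / 41 = 2.1314 × 10⁻⁴ s⁻² ≈ 2.13 × 10⁻⁴ s⁻².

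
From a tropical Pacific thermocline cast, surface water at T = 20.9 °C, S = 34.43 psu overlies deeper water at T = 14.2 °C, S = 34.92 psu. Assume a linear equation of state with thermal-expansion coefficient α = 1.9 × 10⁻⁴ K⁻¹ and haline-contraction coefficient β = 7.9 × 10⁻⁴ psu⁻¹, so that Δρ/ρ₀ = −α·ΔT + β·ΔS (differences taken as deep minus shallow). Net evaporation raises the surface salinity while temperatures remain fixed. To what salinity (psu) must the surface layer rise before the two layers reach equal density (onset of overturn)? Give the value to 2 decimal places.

36.53 psu

Neutral buoyancy requires −α(T_deep − T_surf) + β(S_deep − S_surf′) = 0.
S_surf′ = S_deep − (α/β)·ΔT = 34.92 − (1.9 × 10⁻⁴/7.9 × 10⁻⁴)·(-6.7) = 36.5314 psu.
Increase required: 36.5314 − 34.43 = 2.1014 psu.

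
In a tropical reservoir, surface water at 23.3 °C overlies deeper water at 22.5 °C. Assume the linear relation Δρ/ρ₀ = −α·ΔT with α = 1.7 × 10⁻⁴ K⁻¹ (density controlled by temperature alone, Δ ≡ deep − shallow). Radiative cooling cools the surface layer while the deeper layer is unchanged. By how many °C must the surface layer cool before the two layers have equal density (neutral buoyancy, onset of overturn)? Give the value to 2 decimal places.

0.80 °C

With temperature the only control, equal density requires T_surf′ = T_deep.
T_surf′ = 22.5 °C.
Cooling required: 23.3 − 22.5 = 0.80 °C.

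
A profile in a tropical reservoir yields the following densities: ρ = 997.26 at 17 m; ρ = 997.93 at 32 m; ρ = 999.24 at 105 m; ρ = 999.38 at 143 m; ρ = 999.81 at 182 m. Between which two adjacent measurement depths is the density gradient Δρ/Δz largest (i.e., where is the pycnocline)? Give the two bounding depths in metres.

17–32 m

Compute the density gradient over each adjacent pair:
  17–32 m: Δρ/Δz = 0.67/15 = 0.045 kg m⁻⁴
  32–105 m: Δρ/Δz = 1.31/73 = 0.018 kg m⁻⁴
  105–143 m: Δρ/Δz = 0.14/38 = 3.7 × 10⁻³ kg m⁻⁴
  143–182 m: Δρ/Δz = 0.43/39 = 0.011 kg m⁻⁴
The largest gradient is in the 17–32 m interval — the pycnocline.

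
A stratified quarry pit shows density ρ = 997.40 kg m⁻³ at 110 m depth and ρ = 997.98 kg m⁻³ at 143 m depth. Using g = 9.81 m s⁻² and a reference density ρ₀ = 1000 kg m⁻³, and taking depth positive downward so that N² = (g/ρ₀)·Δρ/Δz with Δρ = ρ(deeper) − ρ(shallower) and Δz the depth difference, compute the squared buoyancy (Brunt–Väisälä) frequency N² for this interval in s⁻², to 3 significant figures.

Δρ = 997.98 − 997.40 = 0.58 kg m⁻³ over Δz = 143 − 110 = 33 m.
N² = (9.81/1000) × (0.58/33) = 1.7242 × 10⁻⁴ s⁻² ≈ 1.72 × 10⁻⁴ s⁻².
N² > 0, so the interval is statically stable.

1.72 × 10⁻⁴ s⁻²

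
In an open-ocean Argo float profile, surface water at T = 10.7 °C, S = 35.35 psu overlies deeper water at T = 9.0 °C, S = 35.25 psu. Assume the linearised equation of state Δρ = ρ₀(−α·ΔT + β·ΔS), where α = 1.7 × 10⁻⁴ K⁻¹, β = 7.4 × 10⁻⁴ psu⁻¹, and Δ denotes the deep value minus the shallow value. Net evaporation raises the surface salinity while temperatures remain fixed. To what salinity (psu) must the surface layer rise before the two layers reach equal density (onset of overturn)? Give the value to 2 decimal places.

Neutral buoyancy requires −α(T_deep − T_surf) + β(S_deep − S_surf′) = 0.
S_surf′ = S_deep − (α/β)·ΔT = 35.25 − (1.7 × 10⁻⁴/7.4 × 10⁻⁴)·(-1.7) = 35.6405 psu.
Increase required: 35.6405 − 35.35 = 0.2905 psu.

35.64 psu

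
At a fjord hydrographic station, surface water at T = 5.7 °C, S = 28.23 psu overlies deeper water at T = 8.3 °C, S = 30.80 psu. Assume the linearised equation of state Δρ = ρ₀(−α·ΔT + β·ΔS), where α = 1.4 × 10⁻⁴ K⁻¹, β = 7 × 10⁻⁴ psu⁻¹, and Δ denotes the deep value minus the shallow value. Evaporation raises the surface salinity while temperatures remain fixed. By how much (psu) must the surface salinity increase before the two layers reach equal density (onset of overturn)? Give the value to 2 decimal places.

Neutral buoyancy requires −α(T_deep − T_surf) + β(S_deep − S_surf′) = 0.
S_surf′ = S_deep − (α/β)·ΔT = 30.80 − (1.4 × 10⁻⁴/7 × 10⁻⁴)·(+2.6) = 30.2800 psu.
Increase required: 30.2800 − 28.23 = 2.0500 psu.

2.05 psu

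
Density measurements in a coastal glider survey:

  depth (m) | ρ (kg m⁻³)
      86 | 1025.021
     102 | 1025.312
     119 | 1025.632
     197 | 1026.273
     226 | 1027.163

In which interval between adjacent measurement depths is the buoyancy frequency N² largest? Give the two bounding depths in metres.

197–226 m

Compute the density gradient over each adjacent pair:
  86–102 m: Δρ/Δz = 0.291/16 = 0.018 kg m⁻⁴
  102–119 m: Δρ/Δz = 0.320/17 = 0.019 kg m⁻⁴
  119–197 m: Δρ/Δz = 0.641/78 = 8.2 × 10⁻³ kg m⁻⁴
  197–226 m: Δρ/Δz = 0.890/29 = 0.031 kg m⁻⁴
The largest gradient is in the 197–226 m interval — the pycnocline.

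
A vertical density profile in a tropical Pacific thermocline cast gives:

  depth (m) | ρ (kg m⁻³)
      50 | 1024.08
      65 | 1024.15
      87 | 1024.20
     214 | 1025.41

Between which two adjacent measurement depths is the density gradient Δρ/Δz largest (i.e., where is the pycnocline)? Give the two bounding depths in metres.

87–214 m

Compute the density gradient over each adjacent pair:
  50–65 m: Δρ/Δz = 0.07/15 = 4.7 × 10⁻³ kg m⁻⁴
  65–87 m: Δρ/Δz = 0.05/22 = 2.3 × 10⁻³ kg m⁻⁴
  87–214 m: Δρ/Δz = 1.21/127 = 9.5 × 10⁻³ kg m⁻⁴
The largest gradient is in the 87–214 m interval — the pycnocline.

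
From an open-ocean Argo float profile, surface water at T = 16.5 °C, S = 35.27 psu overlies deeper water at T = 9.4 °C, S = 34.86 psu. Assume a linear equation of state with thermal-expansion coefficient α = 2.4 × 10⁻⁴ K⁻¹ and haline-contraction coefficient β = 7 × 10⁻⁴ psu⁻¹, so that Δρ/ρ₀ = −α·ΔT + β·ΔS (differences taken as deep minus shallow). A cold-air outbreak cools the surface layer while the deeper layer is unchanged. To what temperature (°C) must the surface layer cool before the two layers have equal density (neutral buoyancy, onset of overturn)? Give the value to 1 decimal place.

Neutral buoyancy requires Δρ = 0, i.e. −α(T_deep − T_surf′) + β(S_deep − S_surf) = 0.
T_surf′ = T_deep − (β/α)·ΔS = 9.4 − (7 × 10⁻⁴/2.4 × 10⁻⁴)·(-0.41) = 10.596 °C.
Cooling required: 16.5 − (10.596) = 5.904 °C.

10.6 °C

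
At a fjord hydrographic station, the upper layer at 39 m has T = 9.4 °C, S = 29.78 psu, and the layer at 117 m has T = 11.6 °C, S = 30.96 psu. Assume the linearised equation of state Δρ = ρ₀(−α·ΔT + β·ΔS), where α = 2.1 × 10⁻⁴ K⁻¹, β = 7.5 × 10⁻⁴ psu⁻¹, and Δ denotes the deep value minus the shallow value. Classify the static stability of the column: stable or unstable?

ΔT = 11.6 − 9.4 = +2.2 K and ΔS = 30.96 − 29.78 = +1.18 psu (deep − shallow).
−αΔT = -4.62 × 10⁻⁴; βΔS = 8.85 × 10⁻⁴; sum Δρ/ρ₀ = 4.23 × 10⁻⁴.
Δρ/ρ₀ > 0, so Δρ > 0: deeper water is denser → statically stable.

stable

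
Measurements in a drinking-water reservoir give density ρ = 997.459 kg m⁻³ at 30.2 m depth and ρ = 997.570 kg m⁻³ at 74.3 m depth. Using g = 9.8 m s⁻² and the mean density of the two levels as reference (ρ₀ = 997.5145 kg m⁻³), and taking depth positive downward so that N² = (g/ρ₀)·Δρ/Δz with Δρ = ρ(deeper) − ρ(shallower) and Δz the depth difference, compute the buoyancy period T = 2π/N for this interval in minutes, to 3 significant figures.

Δρ = 997.570 − 997.459 = 0.111 kg m⁻³ over Δz = 74.3 − 30.2 = 44.1 m.
N² = (9.8/997.5145) × (0.111/44.1) = 2.4728 × 10⁻⁵ s⁻².
N = √(2.4728 × 10⁻⁵) = 4.9727 × 10⁻³ rad s⁻¹, so T = 2π/N = 1.2635 × 10³ s = 21.058 min ≈ 21.1 min.

21.1 min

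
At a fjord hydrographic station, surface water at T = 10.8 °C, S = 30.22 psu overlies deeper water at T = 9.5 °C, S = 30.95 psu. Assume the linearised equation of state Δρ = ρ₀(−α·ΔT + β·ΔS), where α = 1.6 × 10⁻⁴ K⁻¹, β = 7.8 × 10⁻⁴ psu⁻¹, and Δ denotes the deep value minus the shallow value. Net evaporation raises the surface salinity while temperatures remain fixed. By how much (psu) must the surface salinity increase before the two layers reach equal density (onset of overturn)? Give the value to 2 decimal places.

1.00 psu

Neutral buoyancy requires −α(T_deep − T_surf) + β(S_deep − S_surf′) = 0.
S_surf′ = S_deep − (α/β)·ΔT = 30.95 − (1.6 × 10⁻⁴/7.8 × 10⁻⁴)·(-1.3) = 31.2167 psu.
Increase required: 31.2167 − 30.22 = 0.9967 psu.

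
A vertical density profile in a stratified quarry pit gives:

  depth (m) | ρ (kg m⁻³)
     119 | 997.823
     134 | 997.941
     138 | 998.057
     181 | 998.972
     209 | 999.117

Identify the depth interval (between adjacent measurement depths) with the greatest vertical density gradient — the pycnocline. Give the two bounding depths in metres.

Compute the density gradient over each adjacent pair:
  119–134 m: Δρ/Δz = 0.118/15 = 7.9 × 10⁻³ kg m⁻⁴
  134–138 m: Δρ/Δz = 0.116/4 = 0.029 kg m⁻⁴
  138–181 m: Δρ/Δz = 0.915/43 = 0.021 kg m⁻⁴
  181–209 m: Δρ/Δz = 0.145/28 = 5.2 × 10⁻³ kg m⁻⁴
The largest gradient is in the 134–138 m interval — the pycnocline.

134–138 m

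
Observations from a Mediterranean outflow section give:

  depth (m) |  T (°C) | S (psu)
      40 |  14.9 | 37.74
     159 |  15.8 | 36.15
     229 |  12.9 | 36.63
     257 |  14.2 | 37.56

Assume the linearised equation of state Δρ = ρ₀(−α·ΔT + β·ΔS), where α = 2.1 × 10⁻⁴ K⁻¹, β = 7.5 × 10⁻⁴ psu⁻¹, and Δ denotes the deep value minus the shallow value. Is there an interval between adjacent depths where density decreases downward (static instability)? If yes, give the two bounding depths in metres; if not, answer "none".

40–159 m

Evaluate Δρ/ρ₀ = −αΔT + βΔS across each adjacent pair:
  40–159 m: −αΔT+βΔS = −(2.1 × 10⁻⁴)(+0.9)+(7.5 × 10⁻⁴)(-1.59) = -1.4 × 10⁻³ → UNSTABLE
  159–229 m: −αΔT+βΔS = −(2.1 × 10⁻⁴)(-2.9)+(7.5 × 10⁻⁴)(+0.48) = 9.7 × 10⁻⁴ → stable
  229–257 m: −αΔT+βΔS = −(2.1 × 10⁻⁴)(+1.3)+(7.5 × 10⁻⁴)(+0.93) = 4.2 × 10⁻⁴ → stable
The 40–159 m interval has Δρ < 0: lighter water underlies denser water.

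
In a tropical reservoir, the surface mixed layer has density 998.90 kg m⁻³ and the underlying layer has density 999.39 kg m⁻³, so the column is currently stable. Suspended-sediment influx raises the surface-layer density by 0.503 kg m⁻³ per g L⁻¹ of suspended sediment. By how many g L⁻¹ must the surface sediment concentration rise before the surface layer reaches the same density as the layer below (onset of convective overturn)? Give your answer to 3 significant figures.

0.974 g L⁻¹

Density deficit of the surface layer: 999.39 − 998.90 = 0.49 kg m⁻³.
Required change = 0.49 / 0.503 = 0.974 g L⁻¹.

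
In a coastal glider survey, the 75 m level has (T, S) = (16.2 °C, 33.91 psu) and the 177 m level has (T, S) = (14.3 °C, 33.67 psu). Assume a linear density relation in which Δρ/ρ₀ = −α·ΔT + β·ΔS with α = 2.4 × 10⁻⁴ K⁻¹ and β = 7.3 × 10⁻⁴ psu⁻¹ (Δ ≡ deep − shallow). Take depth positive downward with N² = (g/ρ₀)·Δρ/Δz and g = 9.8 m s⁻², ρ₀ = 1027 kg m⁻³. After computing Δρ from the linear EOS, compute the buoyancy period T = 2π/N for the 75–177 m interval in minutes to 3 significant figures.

20.2 min

ΔT = -1.9 K, ΔS = -0.24 psu (deep − shallow).
Δρ/ρ₀ = −αΔT + βΔS = 4.56 × 10⁻⁴ − 1.752 × 10⁻⁴ = 2.808 × 10⁻⁴, so Δρ ≈ 0.2884 kg m⁻³.
N² = (g/ρ₀)·Δρ/Δz = g·(Δρ/ρ₀)/Δz = 9.8 × 2.808 × 10⁻⁴ / 102 = 2.6979 × 10⁻⁵ s⁻².
N = √(2.6979 × 10⁻⁵) = 5.1941 × 10⁻³ rad s⁻¹ → T = 2π/N = 1.2097 × 10³ s = 20.162 min ≈ 20.2 min.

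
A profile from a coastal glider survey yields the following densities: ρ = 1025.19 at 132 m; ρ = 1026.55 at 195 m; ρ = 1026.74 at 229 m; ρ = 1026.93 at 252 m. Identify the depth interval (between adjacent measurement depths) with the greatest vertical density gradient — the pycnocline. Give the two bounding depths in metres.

Compute the density gradient over each adjacent pair:
  132–195 m: Δρ/Δz = 1.36/63 = 0.022 kg m⁻⁴
  195–229 m: Δρ/Δz = 0.19/34 = 5.6 × 10⁻³ kg m⁻⁴
  229–252 m: Δρ/Δz = 0.19/23 = 8.3 × 10⁻³ kg m⁻⁴
The largest gradient is in the 132–195 m interval — the pycnocline.

132–195 m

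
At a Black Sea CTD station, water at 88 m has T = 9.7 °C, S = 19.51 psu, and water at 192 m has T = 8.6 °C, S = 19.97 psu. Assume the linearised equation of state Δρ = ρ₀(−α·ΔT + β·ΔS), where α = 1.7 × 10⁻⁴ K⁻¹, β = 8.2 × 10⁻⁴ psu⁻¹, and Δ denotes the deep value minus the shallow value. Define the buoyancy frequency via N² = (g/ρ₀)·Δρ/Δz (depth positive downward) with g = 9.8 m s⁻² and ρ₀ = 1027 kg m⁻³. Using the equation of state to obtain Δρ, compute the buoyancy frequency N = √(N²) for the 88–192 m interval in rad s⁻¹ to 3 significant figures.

7.29 × 10⁻³ rad s⁻¹

ΔT = -1.1 K, ΔS = +0.46 psu (deep − shallow).
Δρ/ρ₀ = −αΔT + βΔS = 1.87 × 10⁻⁴ + 3.772 × 10⁻⁴ = 5.642 × 10⁻⁴, so Δρ ≈ 0.5794 kg m⁻³.
N² = (g/ρ₀)·Δρ/Δz = g·(Δρ/ρ₀)/Δz = 9.8 × 5.642 × 10⁻⁴ / 104 = 5.3165 × 10⁻⁵ s⁻².
N = √(5.3165 × 10⁻⁵) = 7.2914 × 10⁻³ rad s⁻¹ ≈ 7.29 × 10⁻³ rad s⁻¹.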